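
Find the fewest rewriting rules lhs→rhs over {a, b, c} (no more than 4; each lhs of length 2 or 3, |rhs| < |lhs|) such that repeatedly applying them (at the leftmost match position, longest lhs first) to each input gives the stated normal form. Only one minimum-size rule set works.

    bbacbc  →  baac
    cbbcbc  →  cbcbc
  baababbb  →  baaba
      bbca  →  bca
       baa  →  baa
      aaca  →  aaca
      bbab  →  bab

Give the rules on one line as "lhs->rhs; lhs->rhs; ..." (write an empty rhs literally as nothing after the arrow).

  | bbacbc => bacbc => baac
  | cbbcbc => cbcbc
  | baababbb => baaba
  | bbca => bca

acb->aa; bb->b; bbb->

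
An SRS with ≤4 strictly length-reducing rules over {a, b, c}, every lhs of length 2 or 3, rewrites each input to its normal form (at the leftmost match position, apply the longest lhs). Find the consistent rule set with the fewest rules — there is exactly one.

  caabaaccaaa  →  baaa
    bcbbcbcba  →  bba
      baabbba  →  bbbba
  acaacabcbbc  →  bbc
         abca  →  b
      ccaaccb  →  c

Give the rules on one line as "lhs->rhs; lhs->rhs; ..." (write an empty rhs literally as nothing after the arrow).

ab->b; ca->; cb->

  | caabaaccaaa => abaaccaaa => baaccaaa => baacaa => baaa
  | bcbbcbcba => bbcbcba => bbcba => bba
  | baabbba => babbba => bbbba
  | acaacabcbbc => aacabcbbc => aabcbbc => abcbbc => bcbbc => bbc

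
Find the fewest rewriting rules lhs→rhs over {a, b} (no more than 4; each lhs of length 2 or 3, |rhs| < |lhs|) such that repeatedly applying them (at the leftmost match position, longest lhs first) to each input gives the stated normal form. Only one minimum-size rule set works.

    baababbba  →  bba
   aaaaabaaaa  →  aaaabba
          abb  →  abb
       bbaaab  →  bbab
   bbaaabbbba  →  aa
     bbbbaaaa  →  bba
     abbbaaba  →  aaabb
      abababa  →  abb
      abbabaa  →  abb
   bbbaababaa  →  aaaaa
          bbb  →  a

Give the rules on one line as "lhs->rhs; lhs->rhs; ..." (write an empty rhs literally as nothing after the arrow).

  | baababbba => bbabbba => bbaaa => bba
  | aaaaabaaaa => aaaabbaaa => aaaabba
  | abb
  | bbaaab => bbab

aba->bb; baa->b; bbb->a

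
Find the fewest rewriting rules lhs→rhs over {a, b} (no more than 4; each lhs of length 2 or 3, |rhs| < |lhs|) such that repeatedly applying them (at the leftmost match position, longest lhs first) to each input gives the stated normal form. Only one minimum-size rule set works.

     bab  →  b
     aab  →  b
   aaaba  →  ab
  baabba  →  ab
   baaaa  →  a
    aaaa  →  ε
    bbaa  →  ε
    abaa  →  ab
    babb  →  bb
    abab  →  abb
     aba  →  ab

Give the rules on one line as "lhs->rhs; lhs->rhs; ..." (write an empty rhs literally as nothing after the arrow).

  | bab => b
  | aab => b
  | aaaba => aba => ab
  | baabba => abba => ab

aa->; aba->ab; ba->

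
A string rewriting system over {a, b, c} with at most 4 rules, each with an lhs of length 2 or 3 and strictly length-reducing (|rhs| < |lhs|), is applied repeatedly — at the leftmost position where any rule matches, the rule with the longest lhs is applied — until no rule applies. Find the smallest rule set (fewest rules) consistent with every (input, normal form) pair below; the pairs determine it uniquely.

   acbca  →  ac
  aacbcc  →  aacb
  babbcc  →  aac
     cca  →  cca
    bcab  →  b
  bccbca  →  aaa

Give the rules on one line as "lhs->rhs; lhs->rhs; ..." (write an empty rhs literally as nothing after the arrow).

ba->; bbc->aa; bc->b

  | acbca => acba => ac
  | aacbcc => aacbc => aacb
  | babbcc => bbcc => aac
  | cca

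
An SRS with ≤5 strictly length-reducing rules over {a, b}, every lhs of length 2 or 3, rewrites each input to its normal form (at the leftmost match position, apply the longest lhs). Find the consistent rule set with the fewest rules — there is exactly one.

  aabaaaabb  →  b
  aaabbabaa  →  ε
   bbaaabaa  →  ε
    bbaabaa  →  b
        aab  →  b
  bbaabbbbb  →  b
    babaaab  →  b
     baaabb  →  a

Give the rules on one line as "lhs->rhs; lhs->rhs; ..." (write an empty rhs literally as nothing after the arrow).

aa->; ab->; abb->ba; bb->

  | aabaaaabb => baaaabb => baabb => bbb => b
  | aaabbabaa => abbabaa => baabaa => bbaa => aa => ε
  | bbaaabaa => aaabaa => abaa => aa => ε
  | bbaabaa => aabaa => baa => b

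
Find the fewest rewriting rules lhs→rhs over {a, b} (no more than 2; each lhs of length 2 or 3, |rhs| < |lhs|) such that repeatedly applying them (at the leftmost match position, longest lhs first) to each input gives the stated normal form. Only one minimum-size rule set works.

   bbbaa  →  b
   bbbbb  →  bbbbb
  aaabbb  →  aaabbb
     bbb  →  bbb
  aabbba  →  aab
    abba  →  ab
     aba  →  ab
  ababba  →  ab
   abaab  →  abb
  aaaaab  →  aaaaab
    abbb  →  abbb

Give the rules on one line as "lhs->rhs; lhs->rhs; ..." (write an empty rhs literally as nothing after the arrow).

ba->b; bba->ba

  | bbbaa => bbaa => baa => ba => b
  | bbbbb
  | aaabbb
  | bbb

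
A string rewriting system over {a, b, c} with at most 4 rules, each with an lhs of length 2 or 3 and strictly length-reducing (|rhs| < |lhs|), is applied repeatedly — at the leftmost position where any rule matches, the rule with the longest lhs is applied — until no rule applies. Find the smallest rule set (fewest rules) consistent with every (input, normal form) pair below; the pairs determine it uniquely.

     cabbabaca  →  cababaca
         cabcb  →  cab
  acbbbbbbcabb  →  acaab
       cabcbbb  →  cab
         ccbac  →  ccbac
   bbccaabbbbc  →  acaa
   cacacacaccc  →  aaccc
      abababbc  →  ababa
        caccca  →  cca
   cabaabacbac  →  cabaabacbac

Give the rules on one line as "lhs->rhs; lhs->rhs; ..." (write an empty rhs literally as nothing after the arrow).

  | cabbabaca => cababaca
  | cabcb => cab
  | acbbbbbbcabb => acbbbbbcabb => acbbbbcabb => acbbbcabb => acbbcabb => acbcabb => acaabb => acaab
  | cabcbbb => cabbb => cabb => cab

abc->a; bb->b; bc->a; cac->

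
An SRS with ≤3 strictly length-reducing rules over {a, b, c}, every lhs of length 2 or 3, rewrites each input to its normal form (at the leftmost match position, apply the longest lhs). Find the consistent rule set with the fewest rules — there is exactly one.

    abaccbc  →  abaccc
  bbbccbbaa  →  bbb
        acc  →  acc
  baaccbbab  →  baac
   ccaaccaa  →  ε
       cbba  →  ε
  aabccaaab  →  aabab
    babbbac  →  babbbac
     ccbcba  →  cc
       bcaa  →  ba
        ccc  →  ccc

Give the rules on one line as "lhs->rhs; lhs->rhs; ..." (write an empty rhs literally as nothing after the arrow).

  | abaccbc => abaccc
  | bbbccbbaa => bbbccbaa => bbbccaa => bbbca => bbb
  | acc
  | baaccbbab => baaccbab => baaccab => baacb => baac

ca->; cb->c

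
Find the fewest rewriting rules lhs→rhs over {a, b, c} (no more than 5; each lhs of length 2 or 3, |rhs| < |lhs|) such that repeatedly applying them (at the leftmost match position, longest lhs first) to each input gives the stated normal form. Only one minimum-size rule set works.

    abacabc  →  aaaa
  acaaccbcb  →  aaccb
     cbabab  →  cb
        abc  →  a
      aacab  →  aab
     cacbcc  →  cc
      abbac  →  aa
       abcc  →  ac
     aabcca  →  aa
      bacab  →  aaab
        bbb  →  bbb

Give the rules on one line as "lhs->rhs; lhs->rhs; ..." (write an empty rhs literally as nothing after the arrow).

  | abacabc => aaaabc => aaaa
  | acaaccbcb => aaccbcb => aaccb
  | cbabab => cbab => cb
  | abc => a

ba->; bac->aa; bc->; ca->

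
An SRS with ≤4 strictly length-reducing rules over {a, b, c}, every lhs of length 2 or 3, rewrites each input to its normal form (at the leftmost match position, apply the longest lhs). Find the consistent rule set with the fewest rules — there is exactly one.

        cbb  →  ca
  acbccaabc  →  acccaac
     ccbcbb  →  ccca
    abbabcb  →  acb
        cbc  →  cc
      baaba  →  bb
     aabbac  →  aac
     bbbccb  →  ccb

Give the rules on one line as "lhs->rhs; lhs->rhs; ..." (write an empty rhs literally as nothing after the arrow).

  | cbb => ca
  | acbccaabc => acccaabc => acccaac
  | ccbcbb => cccbb => ccca
  | abbabcb => abbbcb => abbcb => abcb => acb

ba->b; bc->c; cbb->ca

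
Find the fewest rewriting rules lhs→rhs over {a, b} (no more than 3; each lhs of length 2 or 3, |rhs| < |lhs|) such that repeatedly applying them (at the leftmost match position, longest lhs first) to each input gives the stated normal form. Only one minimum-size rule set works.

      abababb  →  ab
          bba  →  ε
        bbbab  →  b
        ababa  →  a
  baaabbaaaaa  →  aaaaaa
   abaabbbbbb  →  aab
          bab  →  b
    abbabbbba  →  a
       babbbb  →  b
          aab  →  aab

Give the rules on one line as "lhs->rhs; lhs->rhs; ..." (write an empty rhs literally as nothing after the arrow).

  | abababb => ababb => abb => ab
  | bba => ba => ε
  | bbbab => bbab => bab => b
  | ababa => aba => a

ba->; bb->b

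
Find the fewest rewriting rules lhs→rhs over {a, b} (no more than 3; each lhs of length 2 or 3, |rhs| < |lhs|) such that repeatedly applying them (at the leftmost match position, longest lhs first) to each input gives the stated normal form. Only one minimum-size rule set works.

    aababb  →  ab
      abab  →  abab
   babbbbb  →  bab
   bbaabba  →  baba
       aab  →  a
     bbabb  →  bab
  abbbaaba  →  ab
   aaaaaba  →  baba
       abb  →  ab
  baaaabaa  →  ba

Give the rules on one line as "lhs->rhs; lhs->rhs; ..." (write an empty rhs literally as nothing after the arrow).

  | aababb => aabb => ab
  | abab
  | babbbbb => babbbb => babbb => babb => bab
  | bbaabba => baabba => baba

aa->b; aab->a; bb->b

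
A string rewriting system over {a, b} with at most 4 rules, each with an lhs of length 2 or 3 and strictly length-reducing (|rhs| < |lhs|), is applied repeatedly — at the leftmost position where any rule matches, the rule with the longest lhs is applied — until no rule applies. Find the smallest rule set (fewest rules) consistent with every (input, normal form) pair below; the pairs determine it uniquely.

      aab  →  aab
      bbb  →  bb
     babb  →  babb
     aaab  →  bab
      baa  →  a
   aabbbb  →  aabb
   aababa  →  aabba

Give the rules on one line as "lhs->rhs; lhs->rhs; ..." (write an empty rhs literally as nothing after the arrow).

aaa->ba; aba->ab; baa->a; bbb->bb

  | aab
  | bbb => bb
  | babb
  | aaab => bab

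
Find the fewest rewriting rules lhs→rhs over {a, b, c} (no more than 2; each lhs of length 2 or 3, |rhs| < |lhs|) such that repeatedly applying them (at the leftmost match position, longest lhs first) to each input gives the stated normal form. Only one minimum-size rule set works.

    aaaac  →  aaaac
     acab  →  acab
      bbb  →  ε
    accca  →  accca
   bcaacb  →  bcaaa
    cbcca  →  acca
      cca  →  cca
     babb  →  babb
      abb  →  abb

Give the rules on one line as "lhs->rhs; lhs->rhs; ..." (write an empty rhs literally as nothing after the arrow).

bbb->; cb->a

  | aaaac
  | acab
  | bbb => ε
  | accca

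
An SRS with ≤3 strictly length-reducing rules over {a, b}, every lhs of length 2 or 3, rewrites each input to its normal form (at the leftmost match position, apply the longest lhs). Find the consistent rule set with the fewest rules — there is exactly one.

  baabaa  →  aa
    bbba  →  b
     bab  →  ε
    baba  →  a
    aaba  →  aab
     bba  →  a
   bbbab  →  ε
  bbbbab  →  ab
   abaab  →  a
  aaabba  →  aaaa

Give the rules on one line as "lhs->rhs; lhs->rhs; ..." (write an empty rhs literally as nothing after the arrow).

  | baabaa => babaa => bbaa => aa
  | bbba => ba => b
  | bab => bb => ε
  | baba => bba => a

ba->b; bb->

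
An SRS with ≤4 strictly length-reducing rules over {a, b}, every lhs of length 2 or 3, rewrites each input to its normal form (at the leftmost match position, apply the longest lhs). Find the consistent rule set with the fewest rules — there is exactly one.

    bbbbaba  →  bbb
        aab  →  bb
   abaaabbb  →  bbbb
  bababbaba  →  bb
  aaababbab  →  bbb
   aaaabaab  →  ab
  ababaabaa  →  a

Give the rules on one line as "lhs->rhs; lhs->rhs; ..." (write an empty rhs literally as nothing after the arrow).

aa->b; ba->a; bba->b

  | bbbbaba => bbbba => bbb
  | aab => bb
  | abaaabbb => aaaabbb => baabbb => aabbb => bbbb
  | bababbaba => ababbaba => aabbaba => bbbaba => bbba => bb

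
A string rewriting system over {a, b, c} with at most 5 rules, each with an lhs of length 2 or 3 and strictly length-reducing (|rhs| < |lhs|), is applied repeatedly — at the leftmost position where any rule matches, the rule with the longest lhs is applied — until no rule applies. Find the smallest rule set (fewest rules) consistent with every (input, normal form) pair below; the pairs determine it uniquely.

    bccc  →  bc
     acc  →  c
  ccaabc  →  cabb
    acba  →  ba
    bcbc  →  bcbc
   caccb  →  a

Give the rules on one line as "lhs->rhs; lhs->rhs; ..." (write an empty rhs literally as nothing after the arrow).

  | bccc => bcc => bc
  | acc => c
  | ccaabc => caabc => cabb
  | acba => ba

abc->bb; ac->; cc->c; ccb->a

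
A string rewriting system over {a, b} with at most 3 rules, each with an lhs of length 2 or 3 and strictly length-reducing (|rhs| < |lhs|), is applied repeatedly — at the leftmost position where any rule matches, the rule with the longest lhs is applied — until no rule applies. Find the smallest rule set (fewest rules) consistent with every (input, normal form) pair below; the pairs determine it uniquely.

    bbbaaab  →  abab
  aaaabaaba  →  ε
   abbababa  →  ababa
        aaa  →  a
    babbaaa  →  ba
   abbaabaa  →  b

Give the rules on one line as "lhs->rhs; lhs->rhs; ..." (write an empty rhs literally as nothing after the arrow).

  | bbbaaab => abaaab => abab
  | aaaabaaba => aabaaba => baaba => bba => aa => ε
  | abbababa => aaababa => ababa
  | aaa => a

aa->; bb->a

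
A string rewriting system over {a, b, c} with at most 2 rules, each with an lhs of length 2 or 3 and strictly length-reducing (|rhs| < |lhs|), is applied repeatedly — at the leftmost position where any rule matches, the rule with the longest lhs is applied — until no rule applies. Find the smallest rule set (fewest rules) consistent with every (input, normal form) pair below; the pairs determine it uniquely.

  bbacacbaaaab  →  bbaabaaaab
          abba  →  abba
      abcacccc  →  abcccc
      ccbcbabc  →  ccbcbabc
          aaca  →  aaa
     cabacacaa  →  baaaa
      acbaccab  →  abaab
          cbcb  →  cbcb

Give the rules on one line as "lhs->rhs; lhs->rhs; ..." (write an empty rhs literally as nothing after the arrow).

  | bbacacbaaaab => bbaacbaaaab => bbaabaaaab
  | abba
  | abcacccc => abcccc
  | ccbcbabc

ac->a; ca->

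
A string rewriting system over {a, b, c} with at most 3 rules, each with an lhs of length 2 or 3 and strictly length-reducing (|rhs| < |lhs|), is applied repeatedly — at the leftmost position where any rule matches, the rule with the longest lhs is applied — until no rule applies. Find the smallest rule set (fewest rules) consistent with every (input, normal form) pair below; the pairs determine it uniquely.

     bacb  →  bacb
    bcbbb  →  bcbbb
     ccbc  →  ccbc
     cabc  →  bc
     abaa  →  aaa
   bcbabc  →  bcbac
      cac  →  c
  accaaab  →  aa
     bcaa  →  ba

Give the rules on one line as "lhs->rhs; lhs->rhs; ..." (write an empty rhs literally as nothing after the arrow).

  | bacb
  | bcbbb
  | ccbc
  | cabc => bc

ab->a; ca->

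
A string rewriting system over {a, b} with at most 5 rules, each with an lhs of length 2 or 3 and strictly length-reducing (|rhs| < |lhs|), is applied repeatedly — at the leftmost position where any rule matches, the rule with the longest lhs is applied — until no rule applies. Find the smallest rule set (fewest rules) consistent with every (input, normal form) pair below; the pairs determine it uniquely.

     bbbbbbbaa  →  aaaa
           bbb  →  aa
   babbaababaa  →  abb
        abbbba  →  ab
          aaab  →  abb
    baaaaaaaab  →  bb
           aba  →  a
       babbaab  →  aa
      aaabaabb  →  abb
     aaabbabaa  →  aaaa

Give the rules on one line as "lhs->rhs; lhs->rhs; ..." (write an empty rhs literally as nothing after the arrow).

  | bbbbbbbaa => aabbbbaa => bbbbbaa => aabbaa => bbbaa => aaaa
  | bbb => aa
  | babbaababaa => bbaababaa => bbbabaa => aaabaa => abbaa => abb
  | abbbba => aaaba => abba => ab

aab->bb; ba->; baa->b; bbb->aa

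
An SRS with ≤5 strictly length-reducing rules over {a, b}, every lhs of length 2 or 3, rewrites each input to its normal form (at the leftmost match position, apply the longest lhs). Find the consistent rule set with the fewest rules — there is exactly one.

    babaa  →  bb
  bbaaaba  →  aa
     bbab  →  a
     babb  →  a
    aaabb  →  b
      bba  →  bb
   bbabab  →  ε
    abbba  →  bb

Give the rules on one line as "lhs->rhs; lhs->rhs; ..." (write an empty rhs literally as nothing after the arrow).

  | babaa => bbaa => bba => bb
  | bbaaaba => bbaaba => bbaba => bbba => aa
  | bbab => bbb => a
  | babb => bbb => a

aab->ab; ab->; ba->b; bbb->a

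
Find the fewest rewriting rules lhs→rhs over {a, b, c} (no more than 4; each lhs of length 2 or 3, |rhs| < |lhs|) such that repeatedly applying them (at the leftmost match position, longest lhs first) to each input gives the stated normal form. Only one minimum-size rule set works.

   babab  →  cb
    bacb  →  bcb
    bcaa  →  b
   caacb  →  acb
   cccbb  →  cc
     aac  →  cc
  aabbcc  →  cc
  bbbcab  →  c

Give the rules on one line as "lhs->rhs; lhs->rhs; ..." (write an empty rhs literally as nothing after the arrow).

aa->c; ba->b; bb->a; ca->

  | babab => bbab => aab => cb
  | bacb => bcb
  | bcaa => ba => b
  | caacb => acb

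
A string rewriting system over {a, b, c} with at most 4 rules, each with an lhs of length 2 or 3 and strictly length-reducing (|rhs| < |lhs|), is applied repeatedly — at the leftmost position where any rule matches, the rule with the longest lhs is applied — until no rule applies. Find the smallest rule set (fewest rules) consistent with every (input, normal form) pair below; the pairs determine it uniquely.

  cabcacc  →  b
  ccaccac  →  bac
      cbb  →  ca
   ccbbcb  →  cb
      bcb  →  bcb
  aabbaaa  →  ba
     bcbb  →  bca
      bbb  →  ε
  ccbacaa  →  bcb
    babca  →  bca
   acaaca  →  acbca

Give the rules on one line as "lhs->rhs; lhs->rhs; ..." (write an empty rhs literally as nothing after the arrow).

aa->b; ab->; bb->a; cc->b

  | cabcacc => ccacc => bacc => bab => b
  | ccaccac => baccac => babac => bac
  | cbb => ca
  | ccbbcb => bbbcb => abcb => cb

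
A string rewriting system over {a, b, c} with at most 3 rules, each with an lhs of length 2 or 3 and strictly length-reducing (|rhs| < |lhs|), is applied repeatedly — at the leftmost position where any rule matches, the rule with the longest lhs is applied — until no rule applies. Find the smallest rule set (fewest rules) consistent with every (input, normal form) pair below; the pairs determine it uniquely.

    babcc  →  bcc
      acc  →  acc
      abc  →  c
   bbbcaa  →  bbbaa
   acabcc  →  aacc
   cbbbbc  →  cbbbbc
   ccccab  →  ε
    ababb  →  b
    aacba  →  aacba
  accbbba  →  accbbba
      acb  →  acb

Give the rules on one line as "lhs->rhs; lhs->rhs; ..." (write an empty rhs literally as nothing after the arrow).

aab->aa; ab->; ca->a

  | babcc => bcc
  | acc
  | abc => c
  | bbbcaa => bbbaa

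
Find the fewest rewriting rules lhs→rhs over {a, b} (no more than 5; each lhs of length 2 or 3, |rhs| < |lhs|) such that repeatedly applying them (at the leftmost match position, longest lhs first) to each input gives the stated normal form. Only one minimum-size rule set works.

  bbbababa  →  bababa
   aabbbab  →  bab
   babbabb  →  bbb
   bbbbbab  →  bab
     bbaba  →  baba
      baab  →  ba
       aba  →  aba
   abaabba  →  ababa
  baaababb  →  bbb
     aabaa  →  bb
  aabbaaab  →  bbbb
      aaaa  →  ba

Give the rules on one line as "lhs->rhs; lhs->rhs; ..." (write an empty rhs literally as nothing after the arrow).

  | bbbababa => bbababa => bababa
  | aabbbab => abbab => bbab => bab
  | babbabb => bbbabb => bbabb => babb => bbb
  | bbbbbab => bbbbab => bbbab => bbab => bab

aaa->bb; aab->a; abb->bb; bba->ba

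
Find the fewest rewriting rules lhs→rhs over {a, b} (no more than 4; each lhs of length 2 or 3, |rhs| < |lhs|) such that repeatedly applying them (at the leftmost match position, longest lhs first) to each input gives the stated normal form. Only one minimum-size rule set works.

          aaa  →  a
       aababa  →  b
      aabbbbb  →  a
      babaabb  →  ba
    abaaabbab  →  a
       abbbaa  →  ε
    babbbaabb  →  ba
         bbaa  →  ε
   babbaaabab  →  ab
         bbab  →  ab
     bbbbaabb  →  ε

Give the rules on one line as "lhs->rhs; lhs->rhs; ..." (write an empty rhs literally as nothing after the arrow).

  | aaa => a
  | aababa => baba => baa => b
  | aabbbbb => bbbbb => abb => a
  | babaabb => baaabb => babb => bab => ba

aa->; bab->ba; bb->; bbb->a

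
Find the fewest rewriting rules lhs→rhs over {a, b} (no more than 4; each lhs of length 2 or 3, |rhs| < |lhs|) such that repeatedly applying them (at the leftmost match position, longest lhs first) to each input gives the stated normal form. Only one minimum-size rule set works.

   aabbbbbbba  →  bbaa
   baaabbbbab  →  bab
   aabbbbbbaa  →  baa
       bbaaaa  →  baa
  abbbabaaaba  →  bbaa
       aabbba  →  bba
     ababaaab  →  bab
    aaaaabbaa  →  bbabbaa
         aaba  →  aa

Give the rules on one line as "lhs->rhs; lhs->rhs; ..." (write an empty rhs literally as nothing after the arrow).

  | aabbbbbbba => aaaabbbba => baabbbba => baaaaba => bbaaba => bbaa
  | baaabbbbab => bbabbbbab => bbaaabab => bbbabab => aaabab => babab => bab
  | aabbbbbbaa => aaaabbbaa => baabbbaa => baaaaaa => bbaaaa => bbbaa => aaaa => baa
  | bbaaaa => bbbaa => aaaa => baa

aaa->ba; aba->a; bbb->aa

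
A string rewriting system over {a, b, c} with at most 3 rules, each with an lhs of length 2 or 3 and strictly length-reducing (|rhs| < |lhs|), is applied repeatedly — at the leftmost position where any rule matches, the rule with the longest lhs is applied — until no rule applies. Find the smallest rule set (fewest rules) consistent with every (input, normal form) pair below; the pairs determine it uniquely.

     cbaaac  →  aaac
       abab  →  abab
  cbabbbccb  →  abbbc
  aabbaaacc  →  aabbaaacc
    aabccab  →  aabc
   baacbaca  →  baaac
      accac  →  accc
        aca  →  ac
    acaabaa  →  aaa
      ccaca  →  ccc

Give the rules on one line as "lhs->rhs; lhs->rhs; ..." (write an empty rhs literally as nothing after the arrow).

  | cbaaac => aaac
  | abab
  | cbabbbccb => abbbccb => abbbc
  | aabbaaacc

ca->c; cb->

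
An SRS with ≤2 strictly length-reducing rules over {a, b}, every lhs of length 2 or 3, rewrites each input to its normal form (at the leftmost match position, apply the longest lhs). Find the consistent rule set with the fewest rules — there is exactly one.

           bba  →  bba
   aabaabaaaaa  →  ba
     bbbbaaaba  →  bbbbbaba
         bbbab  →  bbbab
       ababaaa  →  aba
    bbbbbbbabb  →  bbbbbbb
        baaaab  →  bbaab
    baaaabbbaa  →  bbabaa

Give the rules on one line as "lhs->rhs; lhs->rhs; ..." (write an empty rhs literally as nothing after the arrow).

  | bba
  | aabaabaaaaa => aabaabbaaa => aabaaaa => aabbaa => aaa => ba
  | bbbbaaaba => bbbbbaba
  | bbbab

aaa->ba; abb->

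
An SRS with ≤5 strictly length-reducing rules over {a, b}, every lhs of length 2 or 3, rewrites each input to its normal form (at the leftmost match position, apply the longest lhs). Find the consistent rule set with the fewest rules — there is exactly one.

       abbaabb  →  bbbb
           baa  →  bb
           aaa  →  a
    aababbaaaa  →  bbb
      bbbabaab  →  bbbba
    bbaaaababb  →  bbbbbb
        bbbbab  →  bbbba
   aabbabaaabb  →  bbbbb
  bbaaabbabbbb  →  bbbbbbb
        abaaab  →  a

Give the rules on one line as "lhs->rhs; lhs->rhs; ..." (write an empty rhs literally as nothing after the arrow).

  | abbaabb => baabb => bbbb
  | baa => bb
  | aaa => aa => a
  | aababbaaaa => ababbaaaa => aabbaaaa => abbaaaa => baaaa => bbaa => bbb

aa->a; ab->a; abb->b; baa->bb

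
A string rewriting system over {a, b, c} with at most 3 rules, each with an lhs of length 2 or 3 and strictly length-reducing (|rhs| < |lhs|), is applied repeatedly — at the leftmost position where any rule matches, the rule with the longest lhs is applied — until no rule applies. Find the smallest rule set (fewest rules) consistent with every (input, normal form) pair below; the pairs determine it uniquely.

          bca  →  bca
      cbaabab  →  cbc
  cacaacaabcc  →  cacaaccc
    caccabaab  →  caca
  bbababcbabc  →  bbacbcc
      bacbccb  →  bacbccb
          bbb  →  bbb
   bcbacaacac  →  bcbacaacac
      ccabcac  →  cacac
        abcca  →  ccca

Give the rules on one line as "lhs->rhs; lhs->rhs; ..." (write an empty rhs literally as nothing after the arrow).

aab->; ab->c; cab->a

  | bca
  | cbaabab => cbab => cbc
  | cacaacaabcc => cacaaccc
  | caccabaab => cacaaab => caca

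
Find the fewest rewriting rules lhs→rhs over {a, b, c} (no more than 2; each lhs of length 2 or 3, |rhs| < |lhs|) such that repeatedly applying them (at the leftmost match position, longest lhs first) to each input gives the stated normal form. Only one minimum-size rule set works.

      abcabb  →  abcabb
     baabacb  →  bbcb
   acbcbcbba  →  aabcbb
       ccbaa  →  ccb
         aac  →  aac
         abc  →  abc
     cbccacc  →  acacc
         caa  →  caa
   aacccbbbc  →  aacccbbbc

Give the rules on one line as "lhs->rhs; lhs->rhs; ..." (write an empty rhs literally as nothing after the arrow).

ba->b; cbc->a

  | abcabb
  | baabacb => babacb => bbacb => bbcb
  | acbcbcbba => aabcbba => aabcbb
  | ccbaa => ccba => ccb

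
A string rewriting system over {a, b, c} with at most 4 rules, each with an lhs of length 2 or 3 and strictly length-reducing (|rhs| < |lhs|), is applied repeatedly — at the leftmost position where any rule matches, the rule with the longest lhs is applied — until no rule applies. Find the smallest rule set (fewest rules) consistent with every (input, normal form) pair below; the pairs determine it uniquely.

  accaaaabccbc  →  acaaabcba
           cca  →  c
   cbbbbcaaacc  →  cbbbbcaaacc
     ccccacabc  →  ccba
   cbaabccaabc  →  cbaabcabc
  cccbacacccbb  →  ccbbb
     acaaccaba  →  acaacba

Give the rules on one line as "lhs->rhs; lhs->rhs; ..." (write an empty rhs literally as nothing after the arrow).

bac->b; cbc->ba; cca->c

  | accaaaabccbc => acaaabccbc => acaaabcba
  | cca => c
  | cbbbbcaaacc
  | ccccacabc => ccccabc => cccbc => ccba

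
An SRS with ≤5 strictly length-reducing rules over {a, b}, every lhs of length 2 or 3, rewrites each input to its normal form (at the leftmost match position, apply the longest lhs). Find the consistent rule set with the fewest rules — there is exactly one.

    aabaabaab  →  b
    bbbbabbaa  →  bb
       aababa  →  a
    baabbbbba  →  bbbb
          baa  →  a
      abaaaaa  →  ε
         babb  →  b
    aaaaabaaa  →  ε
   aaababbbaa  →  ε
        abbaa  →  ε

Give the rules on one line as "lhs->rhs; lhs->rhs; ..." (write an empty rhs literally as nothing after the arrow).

aa->; ab->b; ba->; bab->

  | aabaabaab => baabaab => abaab => baab => ab => b
  | bbbbabbaa => bbbbaa => bbba => bb
  | aababa => baba => a
  | baabbbbba => abbbbba => bbbbba => bbbb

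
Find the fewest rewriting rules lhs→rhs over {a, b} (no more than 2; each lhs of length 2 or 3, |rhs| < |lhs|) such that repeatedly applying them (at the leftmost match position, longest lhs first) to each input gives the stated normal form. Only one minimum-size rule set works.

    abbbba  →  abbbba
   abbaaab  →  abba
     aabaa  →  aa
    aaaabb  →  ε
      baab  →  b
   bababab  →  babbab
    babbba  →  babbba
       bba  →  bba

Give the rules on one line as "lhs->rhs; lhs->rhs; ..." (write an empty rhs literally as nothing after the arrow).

  | abbbba
  | abbaaab => abba
  | aabaa => aa
  | aaaabb => aab => ε

aab->; aba->ab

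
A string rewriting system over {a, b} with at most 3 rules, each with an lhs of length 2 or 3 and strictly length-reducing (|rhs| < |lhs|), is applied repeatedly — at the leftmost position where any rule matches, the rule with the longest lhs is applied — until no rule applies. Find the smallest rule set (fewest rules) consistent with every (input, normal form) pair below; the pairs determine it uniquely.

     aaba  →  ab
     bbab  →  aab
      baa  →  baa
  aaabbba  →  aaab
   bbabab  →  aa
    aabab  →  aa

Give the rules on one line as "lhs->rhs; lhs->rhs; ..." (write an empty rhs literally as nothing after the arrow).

  | aaba => ab
  | bbab => aab
  | baa
  | aaabbba => aaaaba => aaab

aba->b; bb->a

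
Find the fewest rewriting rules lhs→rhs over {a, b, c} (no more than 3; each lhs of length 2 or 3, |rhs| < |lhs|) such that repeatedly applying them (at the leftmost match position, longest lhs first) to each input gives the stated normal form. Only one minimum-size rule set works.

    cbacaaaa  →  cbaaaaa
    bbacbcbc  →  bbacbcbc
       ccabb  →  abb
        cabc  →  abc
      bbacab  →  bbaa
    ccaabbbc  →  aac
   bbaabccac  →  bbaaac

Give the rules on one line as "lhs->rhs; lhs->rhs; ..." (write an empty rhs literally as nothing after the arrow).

aab->aa; ca->a

  | cbacaaaa => cbaaaaa
  | bbacbcbc
  | ccabb => cabb => abb
  | cabc => abc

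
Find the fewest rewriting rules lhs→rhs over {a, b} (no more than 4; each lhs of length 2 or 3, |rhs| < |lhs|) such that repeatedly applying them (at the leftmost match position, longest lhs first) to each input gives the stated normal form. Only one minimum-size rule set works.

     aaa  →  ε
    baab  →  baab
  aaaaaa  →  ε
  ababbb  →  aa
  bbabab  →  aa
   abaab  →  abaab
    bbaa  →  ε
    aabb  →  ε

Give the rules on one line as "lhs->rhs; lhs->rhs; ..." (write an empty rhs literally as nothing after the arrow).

aaa->; bab->; bb->a

  | aaa => ε
  | baab
  | aaaaaa => aaa => ε
  | ababbb => abb => aa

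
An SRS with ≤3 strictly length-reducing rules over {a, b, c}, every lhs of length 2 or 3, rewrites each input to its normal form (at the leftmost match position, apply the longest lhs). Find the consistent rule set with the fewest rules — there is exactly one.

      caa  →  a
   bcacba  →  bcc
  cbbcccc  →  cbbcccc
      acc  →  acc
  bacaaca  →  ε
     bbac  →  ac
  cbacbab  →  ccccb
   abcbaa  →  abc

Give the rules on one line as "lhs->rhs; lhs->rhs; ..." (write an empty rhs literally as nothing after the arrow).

  | caa => a
  | bcacba => bcba => bcc
  | cbbcccc
  | acc

ba->c; bba->a; ca->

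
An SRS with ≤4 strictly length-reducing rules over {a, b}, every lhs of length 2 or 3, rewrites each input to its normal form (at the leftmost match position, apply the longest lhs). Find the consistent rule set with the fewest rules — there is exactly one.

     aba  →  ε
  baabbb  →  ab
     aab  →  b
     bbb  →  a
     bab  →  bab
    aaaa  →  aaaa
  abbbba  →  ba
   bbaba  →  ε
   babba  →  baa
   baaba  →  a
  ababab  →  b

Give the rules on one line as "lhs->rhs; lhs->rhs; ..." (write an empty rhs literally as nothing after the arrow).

aab->b; aba->bb; bb->; bbb->a

  | aba => bb => ε
  | baabbb => bbbb => ab
  | aab => b
  | bbb => a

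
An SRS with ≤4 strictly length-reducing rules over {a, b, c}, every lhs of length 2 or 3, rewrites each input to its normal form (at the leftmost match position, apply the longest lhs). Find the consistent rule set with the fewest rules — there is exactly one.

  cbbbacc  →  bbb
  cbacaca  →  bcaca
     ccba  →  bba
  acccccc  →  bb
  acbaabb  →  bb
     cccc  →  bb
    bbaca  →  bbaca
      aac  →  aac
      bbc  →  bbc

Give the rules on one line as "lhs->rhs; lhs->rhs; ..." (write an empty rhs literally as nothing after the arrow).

  | cbbbacc => bbbacc => bbbab => bbb
  | cbacaca => cbcaca => bcaca
  | ccba => bba
  | acccccc => abcccc => cccc => bcc => bb

ab->; cb->b; cba->cb; cc->b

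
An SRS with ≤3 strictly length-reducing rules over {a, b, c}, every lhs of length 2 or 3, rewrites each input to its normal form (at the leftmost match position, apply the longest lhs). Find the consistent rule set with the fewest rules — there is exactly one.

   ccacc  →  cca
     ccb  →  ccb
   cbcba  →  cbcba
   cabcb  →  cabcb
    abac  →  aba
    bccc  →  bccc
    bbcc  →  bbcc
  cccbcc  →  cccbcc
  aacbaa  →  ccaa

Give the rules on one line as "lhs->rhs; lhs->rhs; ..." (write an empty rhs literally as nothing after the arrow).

aab->cc; ac->a

  | ccacc => ccac => cca
  | ccb
  | cbcba
  | cabcb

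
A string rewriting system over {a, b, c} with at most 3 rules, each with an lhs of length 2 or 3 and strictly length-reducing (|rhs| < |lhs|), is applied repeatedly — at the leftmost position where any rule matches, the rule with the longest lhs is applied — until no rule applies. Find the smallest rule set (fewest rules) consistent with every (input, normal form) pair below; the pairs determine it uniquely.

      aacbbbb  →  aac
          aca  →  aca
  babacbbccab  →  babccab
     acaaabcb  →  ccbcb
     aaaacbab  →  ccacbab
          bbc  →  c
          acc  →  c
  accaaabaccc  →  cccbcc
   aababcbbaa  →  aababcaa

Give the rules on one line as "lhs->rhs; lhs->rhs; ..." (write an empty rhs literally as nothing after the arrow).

aaa->cc; acc->c; bb->

  | aacbbbb => aacbb => aac
  | aca
  | babacbbccab => babacccab => babccab
  | acaaabcb => acccbcb => ccbcb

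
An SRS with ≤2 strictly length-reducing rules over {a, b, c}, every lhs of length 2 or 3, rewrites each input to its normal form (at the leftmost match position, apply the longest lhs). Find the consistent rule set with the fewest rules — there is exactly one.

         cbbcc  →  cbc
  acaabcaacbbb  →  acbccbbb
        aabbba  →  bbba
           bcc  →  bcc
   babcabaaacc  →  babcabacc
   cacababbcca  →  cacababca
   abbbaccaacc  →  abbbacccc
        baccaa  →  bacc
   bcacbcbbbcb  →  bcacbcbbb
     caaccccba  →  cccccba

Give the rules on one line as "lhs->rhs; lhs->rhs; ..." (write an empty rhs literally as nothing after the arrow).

  | cbbcc => cbc
  | acaabcaacbbb => acbcaacbbb => acbccbbb
  | aabbba => bbba
  | bcc

aa->; bbc->b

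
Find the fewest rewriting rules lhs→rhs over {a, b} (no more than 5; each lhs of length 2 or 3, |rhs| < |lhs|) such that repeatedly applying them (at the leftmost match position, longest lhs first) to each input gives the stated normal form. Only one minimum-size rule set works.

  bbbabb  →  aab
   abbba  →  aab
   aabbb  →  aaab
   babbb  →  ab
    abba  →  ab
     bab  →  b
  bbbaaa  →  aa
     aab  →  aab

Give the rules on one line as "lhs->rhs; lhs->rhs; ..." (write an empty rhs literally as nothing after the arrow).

  | bbbabb => ababb => abbb => aab
  | abbba => aaba => aab
  | aabbb => aaab
  | babbb => bbbb => abb => ab

ba->b; baa->; bb->b; bbb->ab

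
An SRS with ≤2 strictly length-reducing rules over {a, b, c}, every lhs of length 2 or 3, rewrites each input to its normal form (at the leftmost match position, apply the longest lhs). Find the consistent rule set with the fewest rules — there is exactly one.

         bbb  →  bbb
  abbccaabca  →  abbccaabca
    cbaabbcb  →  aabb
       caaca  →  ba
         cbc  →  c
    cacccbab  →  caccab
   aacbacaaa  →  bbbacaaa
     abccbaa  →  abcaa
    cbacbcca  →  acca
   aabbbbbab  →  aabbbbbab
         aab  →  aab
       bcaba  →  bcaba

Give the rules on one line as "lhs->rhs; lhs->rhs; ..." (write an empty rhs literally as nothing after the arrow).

  | bbb
  | abbccaabca
  | cbaabbcb => aabbcb => aabb
  | caaca => cbba => ba

aac->bb; cb->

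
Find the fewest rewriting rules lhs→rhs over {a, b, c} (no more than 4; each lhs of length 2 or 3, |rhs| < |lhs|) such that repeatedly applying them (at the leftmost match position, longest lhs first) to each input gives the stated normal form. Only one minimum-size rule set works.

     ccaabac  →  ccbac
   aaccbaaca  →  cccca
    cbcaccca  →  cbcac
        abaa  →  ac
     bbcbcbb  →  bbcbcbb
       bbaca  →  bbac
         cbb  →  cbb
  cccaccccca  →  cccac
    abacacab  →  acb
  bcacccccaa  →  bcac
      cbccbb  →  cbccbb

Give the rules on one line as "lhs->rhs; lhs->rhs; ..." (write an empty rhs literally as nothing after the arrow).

  | ccaabac => ccbac
  | aaccbaaca => ccbaaca => cccca
  | cbcaccca => cbcaca => cbcac
  | abaa => ac

aa->; aca->ac; acc->a; baa->c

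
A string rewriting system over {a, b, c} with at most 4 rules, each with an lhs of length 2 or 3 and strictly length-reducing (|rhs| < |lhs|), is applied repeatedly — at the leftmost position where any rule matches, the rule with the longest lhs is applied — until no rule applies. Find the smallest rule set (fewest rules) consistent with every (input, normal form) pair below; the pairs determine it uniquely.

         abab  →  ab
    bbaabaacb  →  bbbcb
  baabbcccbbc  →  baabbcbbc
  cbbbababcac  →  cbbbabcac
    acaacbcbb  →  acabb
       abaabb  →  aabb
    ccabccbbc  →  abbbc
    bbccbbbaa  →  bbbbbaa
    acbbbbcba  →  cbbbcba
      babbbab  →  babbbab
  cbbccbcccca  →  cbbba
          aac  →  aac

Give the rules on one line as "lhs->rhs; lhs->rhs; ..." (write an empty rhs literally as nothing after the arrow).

  | abab => ab
  | bbaabaacb => bbaaacb => bbbcb
  | baabbcccbbc => baabbcbbc
  | cbbbababcac => cbbbabcac

aaa->b; aba->a; acb->c; cc->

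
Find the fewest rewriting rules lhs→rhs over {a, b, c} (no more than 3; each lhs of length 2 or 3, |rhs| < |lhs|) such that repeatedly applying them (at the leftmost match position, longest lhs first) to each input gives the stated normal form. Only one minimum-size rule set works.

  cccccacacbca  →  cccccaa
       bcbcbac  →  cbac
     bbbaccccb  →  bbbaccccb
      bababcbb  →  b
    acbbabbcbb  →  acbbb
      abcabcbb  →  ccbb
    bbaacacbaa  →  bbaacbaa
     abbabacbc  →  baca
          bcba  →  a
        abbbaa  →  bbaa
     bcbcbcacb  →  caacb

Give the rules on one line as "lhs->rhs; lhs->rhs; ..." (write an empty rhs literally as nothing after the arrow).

  | cccccacacbca => cccccacbca => cccccbca => cccccaa
  | bcbcbac => abcbac => cbac
  | bbbaccccb
  | bababcbb => babcbb => bcbb => abb => b

ab->; bc->a; cac->c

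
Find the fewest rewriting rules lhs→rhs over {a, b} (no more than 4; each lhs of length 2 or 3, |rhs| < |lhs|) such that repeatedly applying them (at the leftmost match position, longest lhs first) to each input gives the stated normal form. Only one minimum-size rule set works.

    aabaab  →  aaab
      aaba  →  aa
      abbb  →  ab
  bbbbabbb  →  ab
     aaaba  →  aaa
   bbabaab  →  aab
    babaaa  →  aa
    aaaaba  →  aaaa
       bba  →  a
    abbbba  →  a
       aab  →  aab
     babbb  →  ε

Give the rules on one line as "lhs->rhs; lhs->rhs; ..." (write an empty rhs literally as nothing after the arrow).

  | aabaab => aaab
  | aaba => aa
  | abbb => abb => ab
  | bbbbabbb => bbbabbb => bbabbb => abbb => abb => ab

abb->ab; ba->; bb->; bbb->bb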